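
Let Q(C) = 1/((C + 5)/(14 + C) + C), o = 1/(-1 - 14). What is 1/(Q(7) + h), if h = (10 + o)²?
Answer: 11925/1178228 ≈ 0.010121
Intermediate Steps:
o = -1/15 (o = 1/(-15) = -1/15 ≈ -0.066667)
h = 22201/225 (h = (10 - 1/15)² = (149/15)² = 22201/225 ≈ 98.671)
Q(C) = 1/(C + (5 + C)/(14 + C)) (Q(C) = 1/((5 + C)/(14 + C) + C) = 1/(C + (5 + C)/(14 + C)))
1/(Q(7) + h) = 1/((14 + 7)/(5 + 7² + 15*7) + 22201/225) = 1/(21/(5 + 49 + 105) + 22201/225) = 1/(21/159 + 22201/225) = 1/((1/159)*21 + 22201/225) = 1/(7/53 + 22201/225) = 1/(1178228/11925) = 11925/1178228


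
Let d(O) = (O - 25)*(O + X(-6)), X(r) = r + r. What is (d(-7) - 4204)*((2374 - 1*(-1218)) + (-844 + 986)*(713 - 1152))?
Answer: 211250616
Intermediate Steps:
X(r) = 2*r
d(O) = (-25 + O)*(-12 + O) (d(O) = (O - 25)*(O + 2*(-6)) = (-25 + O)*(O - 12) = (-25 + O)*(-12 + O))
(d(-7) - 4204)*((2374 - 1*(-1218)) + (-844 + 986)*(713 - 1152)) = ((300 + (-7)² - 37*(-7)) - 4204)*((2374 - 1*(-1218)) + (-844 + 986)*(713 - 1152)) = ((300 + 49 + 259) - 4204)*((2374 + 1218) + 142*(-439)) = (608 - 4204)*(3592 - 62338) = -3596*(-58746) = 211250616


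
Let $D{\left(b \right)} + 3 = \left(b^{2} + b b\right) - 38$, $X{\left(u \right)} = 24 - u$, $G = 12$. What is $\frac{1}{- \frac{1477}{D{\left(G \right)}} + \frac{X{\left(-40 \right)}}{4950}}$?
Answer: $- \frac{611325}{3647671} \approx -0.16759$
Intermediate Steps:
$D{\left(b \right)} = -41 + 2 b^{2}$ ($D{\left(b \right)} = -3 - \left(38 - b^{2} - b b\right) = -3 + \left(\left(b^{2} + b^{2}\right) - 38\right) = -3 + \left(2 b^{2} - 38\right) = -3 + \left(-38 + 2 b^{2}\right) = -41 + 2 b^{2}$)
$\frac{1}{- \frac{1477}{D{\left(G \right)}} + \frac{X{\left(-40 \right)}}{4950}} = \frac{1}{- \frac{1477}{-41 + 2 \cdot 12^{2}} + \frac{24 - -40}{4950}} = \frac{1}{- \frac{1477}{-41 + 2 \cdot 144} + \left(24 + 40\right) \frac{1}{4950}} = \frac{1}{- \frac{1477}{-41 + 288} + 64 \cdot \frac{1}{4950}} = \frac{1}{- \frac{1477}{247} + \frac{32}{2475}} = \frac{1}{- \frac{3647671}{611325}} = - \frac{611325}{3647671}$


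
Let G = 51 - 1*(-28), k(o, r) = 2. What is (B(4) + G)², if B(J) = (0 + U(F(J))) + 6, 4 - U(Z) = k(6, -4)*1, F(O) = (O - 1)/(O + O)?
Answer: 7569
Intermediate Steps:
G = 79 (G = 51 + 28 = 79)
F(O) = (-1 + O)/(2*O) (F(O) = (-1 + O)/((2*O)) = (-1 + O)*(1/(2*O)) = (-1 + O)/(2*O))
U(Z) = 2 (U(Z) = 4 - 2 = 2)
B(J) = 8 (B(J) = (0 + 2) + 6 = 2 + 6 = 8)
(B(4) + G)² = (8 + 79)² = 87² = 7569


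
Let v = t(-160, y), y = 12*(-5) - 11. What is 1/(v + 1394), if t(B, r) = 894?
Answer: 1/2288 ≈ 0.00043706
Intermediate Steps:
y = -71 (y = -60 - 11 = -71)
v = 894
1/(v + 1394) = 1/(894 + 1394) = 1/2288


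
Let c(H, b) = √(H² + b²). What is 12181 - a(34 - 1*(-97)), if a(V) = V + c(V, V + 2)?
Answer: 12050 - 5*√1394 ≈ 11863.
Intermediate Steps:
a(V) = V + √(V² + (2 + V)²) (a(V) = V + √(V² + (V + 2)²) = V + √(V² + (2 + V)²))
12181 - a(34 - 1*(-97)) = 12181 - ((34 - 1*(-97)) + √((34 - 1*(-97))² + (2 + (34 - 1*(-97)))²)) = 12181 - ((34 + 97) + √((34 + 97)² + (2 + (34 + 97))²)) = 12181 - (131 + √(131² + (2 + 131)²)) = 12181 - (131 + √(17161 + 133²)) = 12181 - (131 + √(17161 + 17689)) = 12181 - (131 + √34850) = 12181 - (131 + 5*√1394) = 12181 + (-131 - 5*√1394) = 12050 - 5*√1394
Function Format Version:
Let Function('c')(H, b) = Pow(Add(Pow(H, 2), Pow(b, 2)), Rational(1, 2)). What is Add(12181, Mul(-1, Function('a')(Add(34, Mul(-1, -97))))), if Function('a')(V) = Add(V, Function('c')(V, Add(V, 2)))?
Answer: Add(12050, Mul(-5, Pow(1394, Rational(1, 2)))) ≈ 11863.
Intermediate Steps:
Function('a')(V) = Add(V, Pow(Add(Pow(V, 2), Pow(Add(2, V), 2)), Rational(1, 2))) (Function('a')(V) = Add(V, Pow(Add(Pow(V, 2), Pow(Add(V, 2), 2)), Rational(1, 2))) = Add(V, Pow(Add(Pow(V, 2), Pow(Add(2, V), 2)), Rational(1, 2))))
Add(12181, Mul(-1, Function('a')(Add(34, Mul(-1, -97))))) = Add(12181, Mul(-1, Add(Add(34, Mul(-1, -97)), Pow(Add(Pow(Add(34, Mul(-1, -97)), 2), Pow(Add(2, Add(34, Mul(-1, -97))), 2)), Rational(1, 2))))) = Add(12181, Mul(-1, Add(Add(34, 97), Pow(Add(Pow(Add(34, 97), 2), Pow(Add(2, Add(34, 97)), 2)), Rational(1, 2))))) = Add(12181, Mul(-1, Add(131, Pow(Add(Pow(131, 2), Pow(Add(2, 131), 2)), Rational(1, 2))))) = Add(12181, Mul(-1, Add(131, Pow(Add(17161, Pow(133, 2)), Rational(1, 2))))) = Add(12181, Mul(-1, Add(131, Pow(Add(17161, 17689), Rational(1, 2))))) = Add(12181, Mul(-1, Add(131, Pow(34850, Rational(1, 2))))) = Add(12181, Mul(-1, Add(131, Mul(5, Pow(1394, Rational(1, 2)))))) = Add(12181, Add(-131, Mul(-5, Pow(1394, Rational(1, 2))))) = Add(12050, Mul(-5, Pow(1394, Rational(1, 2))))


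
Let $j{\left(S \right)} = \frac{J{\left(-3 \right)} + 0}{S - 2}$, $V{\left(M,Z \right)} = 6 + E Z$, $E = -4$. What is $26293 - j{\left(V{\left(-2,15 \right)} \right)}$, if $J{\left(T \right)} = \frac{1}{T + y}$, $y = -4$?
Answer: $\frac{10306855}{392} \approx 26293.0$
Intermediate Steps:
$J{\left(T \right)} = \frac{1}{-4 + T}$ ($J{\left(T \right)} = \frac{1}{T - 4} = \frac{1}{-4 + T}$)
$V{\left(M,Z \right)} = 6 - 4 Z$
$j{\left(S \right)} = - \frac{1}{7 \left(-2 + S\right)}$ ($j{\left(S \right)} = \frac{\frac{1}{-4 - 3} + 0}{S - 2} = \frac{\frac{1}{-7} + 0}{-2 + S} = \frac{- \frac{1}{7} + 0}{-2 + S} = - \frac{1}{7 \left(-2 + S\right)}$)
$26293 - j{\left(V{\left(-2,15 \right)} \right)} = 26293 - - \frac{1}{-14 + 7 \left(6 - 60\right)} = 26293 - - \frac{1}{-14 + 7 \left(-54\right)} = 26293 - - \frac{1}{-14 - 378} = 26293 - - \frac{1}{-392} = 26293 - \left(-1\right) \left(- \frac{1}{392}\right) = 26293 - \frac{1}{392} = \frac{10306855}{392}$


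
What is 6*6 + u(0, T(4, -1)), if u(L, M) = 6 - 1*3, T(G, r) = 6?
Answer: 39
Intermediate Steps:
u(L, M) = 3 (u(L, M) = 6 - 3 = 3)
6*6 + u(0, T(4, -1)) = 6*6 + 3 = 36 + 3 = 39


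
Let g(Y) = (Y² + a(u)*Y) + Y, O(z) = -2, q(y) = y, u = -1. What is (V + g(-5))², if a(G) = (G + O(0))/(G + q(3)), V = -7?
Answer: 1681/4 ≈ 420.25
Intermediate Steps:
a(G) = (-2 + G)/(3 + G) (a(G) = (G - 2)/(G + 3) = (-2 + G)/(3 + G))
g(Y) = Y² - Y/2 (g(Y) = (Y² + ((-2 - 1)/(3 - 1))*Y) + Y = (Y² + (-3/2)*Y) + Y = (Y² + ((½)*(-3))*Y) + Y = (Y² - 3*Y/2) + Y = Y² - Y/2)
(V + g(-5))² = (-7 - 5*(-½ - 5))² = (-7 - 5*(-11/2))² = (-7 + 55/2)² = (41/2)² = 1681/4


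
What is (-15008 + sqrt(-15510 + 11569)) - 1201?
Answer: -16209 + I*sqrt(3941) ≈ -16209.0 + 62.777*I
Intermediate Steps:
(-15008 + sqrt(-15510 + 11569)) - 1201 = (-15008 + sqrt(-3941)) - 1201 = (-15008 + I*sqrt(3941)) - 1201 = -16209 + I*sqrt(3941)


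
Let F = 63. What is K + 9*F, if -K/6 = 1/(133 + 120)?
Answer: 143445/253 ≈ 566.98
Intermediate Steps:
K = -6/253 (K = -6/(133 + 120) = -6/253 ≈ -0.023715)
K + 9*F = -6/253 + 9*63 = -6/253 + 567 = 143445/253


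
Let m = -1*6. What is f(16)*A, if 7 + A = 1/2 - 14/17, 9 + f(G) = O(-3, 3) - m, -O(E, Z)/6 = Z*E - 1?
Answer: -14193/34 ≈ -417.44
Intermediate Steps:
O(E, Z) = 6 - 6*E*Z (O(E, Z) = -6*(Z*E - 1) = -6*(E*Z - 1) = -6*(-1 + E*Z) = 6 - 6*E*Z)
m = -6
f(G) = 57 (f(G) = -9 + ((6 - 6*(-3)*3) - 1*(-6)) = -9 + ((6 + 54) + 6) = -9 + (60 + 6) = -9 + 66 = 57)
A = -249/34 (A = -7 + (1/2 - 14/17) = -7 + (1*(½) - 14*1/17) = -7 + (½ - 14/17) = -7 - 11/34 = -249/34 ≈ -7.3235)
f(16)*A = 57*(-249/34) = -14193/34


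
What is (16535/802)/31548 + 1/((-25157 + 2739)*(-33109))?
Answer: 557860154053/853623668454216 ≈ 0.00065352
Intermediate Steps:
(16535/802)/31548 + 1/((-25157 + 2739)*(-33109)) = (16535*(1/802))*(1/31548) - 1/33109/(-22418) = (16535/802)*(1/31548) - 1/22418*(-1/33109) = 16535/25301496 + 1/742237562 = 557860154053/853623668454216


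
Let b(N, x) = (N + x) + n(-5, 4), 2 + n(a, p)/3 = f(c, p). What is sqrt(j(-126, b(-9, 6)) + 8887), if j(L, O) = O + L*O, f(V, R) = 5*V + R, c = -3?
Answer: sqrt(14137) ≈ 118.90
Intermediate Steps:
f(V, R) = R + 5*V
n(a, p) = -51 + 3*p (n(a, p) = -6 + 3*(p + 5*(-3)) = -6 + 3*(p - 15) = -6 + 3*(-15 + p) = -6 + (-45 + 3*p) = -51 + 3*p)
b(N, x) = -39 + N + x (b(N, x) = (N + x) + (-51 + 3*4) = (N + x) + (-51 + 12) = (N + x) - 39 = -39 + N + x)
sqrt(j(-126, b(-9, 6)) + 8887) = sqrt((-39 - 9 + 6)*(1 - 126) + 8887) = sqrt(-42*(-125) + 8887) = sqrt(5250 + 8887) = sqrt(14137)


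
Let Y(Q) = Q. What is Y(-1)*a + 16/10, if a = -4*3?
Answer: 68/5 ≈ 13.600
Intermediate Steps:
a = -12
Y(-1)*a + 16/10 = -1*(-12) + 16/10 = 12 + 16*(⅒) = 12 + 8/5 = 68/5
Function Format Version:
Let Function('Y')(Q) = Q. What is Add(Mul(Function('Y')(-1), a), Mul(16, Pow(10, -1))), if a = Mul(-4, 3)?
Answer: Rational(68, 5) ≈ 13.600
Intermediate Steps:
a = -12
Add(Mul(Function('Y')(-1), a), Mul(16, Pow(10, -1))) = Add(Mul(-1, -12), Mul(16, Pow(10, -1))) = Add(12, Mul(16, Rational(1, 10))) = Add(12, Rational(8, 5)) = Rational(68, 5)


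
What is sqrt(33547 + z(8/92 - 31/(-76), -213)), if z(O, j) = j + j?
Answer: sqrt(33121) ≈ 181.99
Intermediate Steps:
z(O, j) = 2*j
sqrt(33547 + z(8/92 - 31/(-76), -213)) = sqrt(33547 + 2*(-213)) = sqrt(33547 - 426) = sqrt(33121)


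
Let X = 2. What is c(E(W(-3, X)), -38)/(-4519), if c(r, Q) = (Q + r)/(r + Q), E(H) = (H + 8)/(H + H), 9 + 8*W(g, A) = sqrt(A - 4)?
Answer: -1/4519 ≈ -0.00022129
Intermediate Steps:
W(g, A) = -9/8 + sqrt(-4 + A)/8 (W(g, A) = -9/8 + sqrt(A - 4)/8 = -9/8 + sqrt(-4 + A)/8)
E(H) = (8 + H)/(2*H) (E(H) = (8 + H)/((2*H)) = (8 + H)*(1/(2*H)) = (8 + H)/(2*H))
c(r, Q) = 1 (c(r, Q) = (Q + r)/(Q + r) = 1)
c(E(W(-3, X)), -38)/(-4519) = 1/(-4519) = 1*(-1/4519) = -1/4519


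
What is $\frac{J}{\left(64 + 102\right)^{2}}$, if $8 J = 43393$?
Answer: $\frac{43393}{220448} \approx 0.19684$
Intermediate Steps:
$J = \frac{43393}{8}$ ($J = \frac{1}{8} \cdot 43393 = \frac{43393}{8} \approx 5424.1$)
$\frac{J}{\left(64 + 102\right)^{2}} = \frac{43393}{8 \left(64 + 102\right)^{2}} = \frac{43393}{8 \cdot 166^{2}} = \frac{43393}{8 \cdot 27556} = \frac{43393}{8} \cdot \frac{1}{27556} = \frac{43393}{220448}$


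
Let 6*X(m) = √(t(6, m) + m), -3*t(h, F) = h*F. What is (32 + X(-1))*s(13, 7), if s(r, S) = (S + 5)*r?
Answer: 5018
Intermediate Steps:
t(h, F) = -F*h/3 (t(h, F) = -h*F/3 = -F*h/3)
s(r, S) = r*(5 + S) (s(r, S) = (5 + S)*r = r*(5 + S))
X(m) = √(-m)/6 (X(m) = √(-⅓*m*6 + m)/6 = √(-2*m + m)/6 = √(-m)/6)
(32 + X(-1))*s(13, 7) = (32 + √(-1*(-1))/6)*(13*(5 + 7)) = (32 + √1/6)*(13*12) = (32 + (⅙)*1)*156 = (32 + ⅙)*156 = (193/6)*156 = 5018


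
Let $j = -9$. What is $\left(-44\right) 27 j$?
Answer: $10692$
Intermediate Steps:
$\left(-44\right) 27 j = \left(-44\right) 27 \left(-9\right) = \left(-1188\right) \left(-9\right) = 10692$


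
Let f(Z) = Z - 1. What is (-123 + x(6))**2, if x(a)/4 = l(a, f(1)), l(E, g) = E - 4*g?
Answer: 9801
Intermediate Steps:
f(Z) = -1 + Z
x(a) = 4*a (x(a) = 4*(a - 4*(-1 + 1)) = 4*(a - 4*0) = 4*(a + 0) = 4*a)
(-123 + x(6))**2 = (-123 + 4*6)**2 = (-123 + 24)**2 = (-99)**2 = 9801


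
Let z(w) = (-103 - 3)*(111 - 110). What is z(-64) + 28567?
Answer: 28461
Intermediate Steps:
z(w) = -106 (z(w) = -106*1 = -106)
z(-64) + 28567 = -106 + 28567 = 28461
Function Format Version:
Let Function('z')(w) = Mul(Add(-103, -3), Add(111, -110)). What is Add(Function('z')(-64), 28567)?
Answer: 28461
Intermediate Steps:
Function('z')(w) = -106 (Function('z')(w) = Mul(-106, 1) = -106)
Add(Function('z')(-64), 28567) = Add(-106, 28567) = 28461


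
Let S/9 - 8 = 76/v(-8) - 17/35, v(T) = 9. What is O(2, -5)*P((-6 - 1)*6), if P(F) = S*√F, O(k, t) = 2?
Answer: 10054*I*√42/35 ≈ 1861.6*I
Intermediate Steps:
S = 5027/35 (S = 72 + 9*(76/9 - 17/35) = 72 + 9*(2507/315) = 72 + 2507/35 = 5027/35 ≈ 143.63)
P(F) = 5027*√F/35
O(2, -5)*P((-6 - 1)*6) = 2*(5027*√((-6 - 1)*6)/35) = 2*(5027*√(-7*6)/35) = 2*(5027*√(-42)/35) = 2*(5027*(I*√42)/35) = 2*(5027*I*√42/35) = 10054*I*√42/35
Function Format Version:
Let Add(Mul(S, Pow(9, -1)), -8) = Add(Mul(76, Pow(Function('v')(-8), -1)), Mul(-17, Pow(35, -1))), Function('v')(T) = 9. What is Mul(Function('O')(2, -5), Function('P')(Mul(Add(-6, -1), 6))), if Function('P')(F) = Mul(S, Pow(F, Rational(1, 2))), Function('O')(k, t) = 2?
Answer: Mul(Rational(10054, 35), I, Pow(42, Rational(1, 2))) ≈ Mul(1861.6, I)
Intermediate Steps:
S = Rational(5027, 35) (S = Add(72, Mul(9, Add(Mul(76, Pow(9, -1)), Mul(-17, Pow(35, -1))))) = Add(72, Mul(9, Add(Mul(76, Rational(1, 9)), Mul(-17, Rational(1, 35))))) = Add(72, Mul(9, Add(Rational(76, 9), Rational(-17, 35)))) = Add(72, Mul(9, Rational(2507, 315))) = Add(72, Rational(2507, 35)) = Rational(5027, 35) ≈ 143.63)
Function('P')(F) = Mul(Rational(5027, 35), Pow(F, Rational(1, 2)))
Mul(Function('O')(2, -5), Function('P')(Mul(Add(-6, -1), 6))) = Mul(2, Mul(Rational(5027, 35), Pow(Mul(Add(-6, -1), 6), Rational(1, 2)))) = Mul(2, Mul(Rational(5027, 35), Pow(Mul(-7, 6), Rational(1, 2)))) = Mul(2, Mul(Rational(5027, 35), Pow(-42, Rational(1, 2)))) = Mul(2, Mul(Rational(5027, 35), Mul(I, Pow(42, Rational(1, 2))))) = Mul(2, Mul(Rational(5027, 35), I, Pow(42, Rational(1, 2)))) = Mul(Rational(10054, 35), I, Pow(42, Rational(1, 2)))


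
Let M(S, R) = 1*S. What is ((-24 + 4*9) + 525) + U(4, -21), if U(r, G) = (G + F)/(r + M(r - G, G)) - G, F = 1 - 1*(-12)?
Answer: 16174/29 ≈ 557.72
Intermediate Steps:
F = 13 (F = 1 + 12 = 13)
M(S, R) = S
U(r, G) = -G + (13 + G)/(-G + 2*r) (U(r, G) = (G + 13)/(r + (r - G)) - G = (13 + G)/(-G + 2*r) - G = -G + (13 + G)/(-G + 2*r))
((-24 + 4*9) + 525) + U(4, -21) = ((-24 + 4*9) + 525) + (13 - 21 - 21*(-21 - 1*4) - 1*(-21)*4)/(-1*(-21) + 2*4) = ((-24 + 36) + 525) + (13 - 21 - 21*(-21 - 4) + 84)/(21 + 8) = (12 + 525) + (13 - 21 - 21*(-25) + 84)/29 = 537 + (13 - 21 + 525 + 84)/29 = 537 + (1/29)*601 = 537 + 601/29 = 16174/29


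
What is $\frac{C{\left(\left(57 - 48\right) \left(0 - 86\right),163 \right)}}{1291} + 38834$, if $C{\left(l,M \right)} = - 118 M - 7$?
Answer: $\frac{50115453}{1291} \approx 38819.0$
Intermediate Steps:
$C{\left(l,M \right)} = -7 - 118 M$
$\frac{C{\left(\left(57 - 48\right) \left(0 - 86\right),163 \right)}}{1291} + 38834 = \frac{-7 - 19234}{1291} + 38834 = \left(-7 - 19234\right) \frac{1}{1291} + 38834 = \left(-19241\right) \frac{1}{1291} + 38834 = - \frac{19241}{1291} + 38834 = \frac{50115453}{1291}$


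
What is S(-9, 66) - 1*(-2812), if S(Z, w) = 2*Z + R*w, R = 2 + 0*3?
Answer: 2926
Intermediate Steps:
R = 2 (R = 2 + 0 = 2)
S(Z, w) = 2*Z + 2*w
S(-9, 66) - 1*(-2812) = (2*(-9) + 2*66) - 1*(-2812) = (-18 + 132) + 2812 = 114 + 2812 = 2926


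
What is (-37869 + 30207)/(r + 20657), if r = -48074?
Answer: 2554/9139 ≈ 0.27946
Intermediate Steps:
(-37869 + 30207)/(r + 20657) = (-37869 + 30207)/(-48074 + 20657) = -7662/(-27417) = -7662*(-1/27417) = 2554/9139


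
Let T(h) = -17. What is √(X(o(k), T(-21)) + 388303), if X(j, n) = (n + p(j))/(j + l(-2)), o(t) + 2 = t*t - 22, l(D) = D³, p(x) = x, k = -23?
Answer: √95914578263/497 ≈ 623.14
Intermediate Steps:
o(t) = -24 + t² (o(t) = -2 + (t*t - 22) = -2 + (t² - 22) = -2 + (-22 + t²) = -24 + t²)
X(j, n) = (j + n)/(-8 + j) (X(j, n) = (n + j)/(j + (-2)³) = (j + n)/(j - 8) = (j + n)/(-8 + j))
√(X(o(k), T(-21)) + 388303) = √(((-24 + (-23)²) - 17)/(-8 + (-24 + (-23)²)) + 388303) = √(((-24 + 529) - 17)/(-8 + (-24 + 529)) + 388303) = √((505 - 17)/(-8 + 505) + 388303) = √(488/497 + 388303) = √(192987079/497) = √95914578263/497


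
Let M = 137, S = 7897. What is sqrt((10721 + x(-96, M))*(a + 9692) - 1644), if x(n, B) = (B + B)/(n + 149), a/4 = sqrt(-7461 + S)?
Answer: 2*sqrt(73003377554 + 60259622*sqrt(109))/53 ≈ 10240.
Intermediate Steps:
a = 8*sqrt(109) (a = 4*sqrt(-7461 + 7897) = 4*sqrt(436) = 4*(2*sqrt(109)) = 8*sqrt(109) ≈ 83.522)
x(n, B) = 2*B/(149 + n) (x(n, B) = (2*B)/(149 + n) = 2*B/(149 + n))
sqrt((10721 + x(-96, M))*(a + 9692) - 1644) = sqrt((10721 + 2*137/(149 - 96))*(8*sqrt(109) + 9692) - 1644) = sqrt((10721 + 2*137/53)*(9692 + 8*sqrt(109)) - 1644) = sqrt((10721 + 2*137*(1/53))*(9692 + 8*sqrt(109)) - 1644) = sqrt((10721 + 274/53)*(9692 + 8*sqrt(109)) - 1644) = sqrt(568487*(9692 + 8*sqrt(109))/53 - 1644) = sqrt((5509776004/53 + 4547896*sqrt(109)/53) - 1644) = sqrt(5509688872/53 + 4547896*sqrt(109)/53)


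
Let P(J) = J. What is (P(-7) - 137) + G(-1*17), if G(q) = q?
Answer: -161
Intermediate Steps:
(P(-7) - 137) + G(-1*17) = (-7 - 137) - 1*17 = -144 - 17 = -161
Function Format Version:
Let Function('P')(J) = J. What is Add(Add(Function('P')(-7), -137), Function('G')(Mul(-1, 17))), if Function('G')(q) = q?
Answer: -161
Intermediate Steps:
Add(Add(Function('P')(-7), -137), Function('G')(Mul(-1, 17))) = Add(Add(-7, -137), Mul(-1, 17)) = Add(-144, -17) = -161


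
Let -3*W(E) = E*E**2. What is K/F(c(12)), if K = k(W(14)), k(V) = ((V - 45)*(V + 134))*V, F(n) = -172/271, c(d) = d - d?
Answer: 1253493141908/1161 ≈ 1.0797e+9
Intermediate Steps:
c(d) = 0
F(n) = -172/271 (F(n) = -172*1/271 = -172/271)
W(E) = -E**3/3 (W(E) = -E*E**2/3 = -E**3/3)
k(V) = V*(-45 + V)*(134 + V) (k(V) = ((-45 + V)*(134 + V))*V = V*(-45 + V)*(134 + V))
K = -18501743792/27 (K = (-1/3*14**3)*(-6030 + (-1/3*14**3)**2 + 89*(-1/3*14**3)) = (-1/3*2744)*(-6030 + (-1/3*2744)**2 + 89*(-1/3*2744)) = -2744*(-6030 + (-2744/3)**2 + 89*(-2744/3))/3 = -2744*(-6030 + 7529536/9 - 244216/3)/3 = -2744/3*6742618/9 = -18501743792/27 ≈ -6.8525e+8)
K/F(c(12)) = -18501743792/(27*(-172/271)) = -18501743792/27*(-271/172) = 1253493141908/1161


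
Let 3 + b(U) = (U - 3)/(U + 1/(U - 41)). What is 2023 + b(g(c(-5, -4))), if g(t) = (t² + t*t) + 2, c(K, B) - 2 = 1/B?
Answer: 34413403/17031 ≈ 2020.6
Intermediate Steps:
c(K, B) = 2 + 1/B
g(t) = 2 + 2*t² (g(t) = (t² + t²) + 2 = 2*t² + 2 = 2 + 2*t²)
b(U) = -3 + (-3 + U)/(U + 1/(-41 + U)) (b(U) = -3 + (U - 3)/(U + 1/(U - 41)) = -3 + (-3 + U)/(U + 1/(-41 + U)))
2023 + b(g(c(-5, -4))) = 2023 + (120 - 2*(2 + 2*(2 + 1/(-4))²)² + 79*(2 + 2*(2 + 1/(-4))²))/(1 + (2 + 2*(2 + 1/(-4))²)² - 41*(2 + 2*(2 + 1/(-4))²)) = 2023 + (120 - 2*(2 + 2*(2 - ¼)²)² + 79*(2 + 2*(2 - ¼)²))/(1 + (2 + 2*(2 - ¼)²)² - 41*(2 + 2*(2 - ¼)²)) = 2023 + (120 - 2*(2 + 2*(7/4)²)² + 79*(2 + 2*(7/4)²))/(1 + (2 + 2*(7/4)²)² - 41*(2 + 2*(7/4)²)) = 2023 + (120 - 2*(2 + 2*(49/16))² + 79*(2 + 2*(49/16)))/(1 + (2 + 2*(49/16))² - 41*(2 + 2*(49/16))) = 2023 + (120 - 2*(2 + 49/8)² + 79*(2 + 49/8))/(1 + (2 + 49/8)² - 41*(2 + 49/8)) = 2023 + (120 - 2*(65/8)² + 79*(65/8))/(1 + (65/8)² - 41*65/8) = 2023 + (120 - 2*4225/64 + 5135/8)/(1 + 4225/64 - 2665/8) = 2023 + (120 - 4225/32 + 5135/8)/(-17031/64) = 2023 - 64/17031*20155/32 = 2023 - 40310/17031 = 34413403/17031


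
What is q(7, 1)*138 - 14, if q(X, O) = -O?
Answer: -152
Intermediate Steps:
q(7, 1)*138 - 14 = -1*1*138 - 14 = -1*138 - 14 = -138 - 14 = -152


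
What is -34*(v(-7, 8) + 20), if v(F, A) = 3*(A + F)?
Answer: -782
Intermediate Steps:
v(F, A) = 3*A + 3*F
-34*(v(-7, 8) + 20) = -34*((3*8 + 3*(-7)) + 20) = -34*((24 - 21) + 20) = -34*(3 + 20) = -34*23 = -782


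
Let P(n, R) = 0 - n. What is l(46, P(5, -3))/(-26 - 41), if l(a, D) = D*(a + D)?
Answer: 205/67 ≈ 3.0597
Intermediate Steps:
P(n, R) = -n
l(a, D) = D*(D + a)
l(46, P(5, -3))/(-26 - 41) = ((-1*5)*(-1*5 + 46))/(-26 - 41) = -5*(-5 + 46)/(-67) = -5*41*(-1/67) = -205*(-1/67) = 205/67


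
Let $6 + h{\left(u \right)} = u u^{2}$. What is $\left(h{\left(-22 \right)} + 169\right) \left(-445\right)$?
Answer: $4665825$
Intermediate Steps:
$h{\left(u \right)} = -6 + u^{3}$ ($h{\left(u \right)} = -6 + u u^{2} = -6 + u^{3}$)
$\left(h{\left(-22 \right)} + 169\right) \left(-445\right) = \left(\left(-6 + \left(-22\right)^{3}\right) + 169\right) \left(-445\right) = \left(\left(-6 - 10648\right) + 169\right) \left(-445\right) = \left(-10654 + 169\right) \left(-445\right) = \left(-10485\right) \left(-445\right) = 4665825$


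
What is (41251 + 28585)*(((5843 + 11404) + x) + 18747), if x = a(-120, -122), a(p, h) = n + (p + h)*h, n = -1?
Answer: 4575445212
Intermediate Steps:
a(p, h) = -1 + h*(h + p) (a(p, h) = -1 + (p + h)*h = -1 + (h + p)*h = -1 + h*(h + p))
x = 29523 (x = -1 + (-122)² - 122*(-120) = -1 + 14884 + 14640 = 29523)
(41251 + 28585)*(((5843 + 11404) + x) + 18747) = (41251 + 28585)*(((5843 + 11404) + 29523) + 18747) = 69836*((17247 + 29523) + 18747) = 69836*(46770 + 18747) = 69836*65517 = 4575445212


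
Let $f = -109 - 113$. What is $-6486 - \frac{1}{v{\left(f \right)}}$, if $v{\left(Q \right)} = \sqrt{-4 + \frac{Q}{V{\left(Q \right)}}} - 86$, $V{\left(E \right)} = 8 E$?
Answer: $- \frac{383964026}{59199} + \frac{2 i \sqrt{62}}{59199} \approx -6486.0 + 0.00026602 i$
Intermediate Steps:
$f = -222$ ($f = -109 - 113 = -222$)
$v{\left(Q \right)} = -86 + \frac{i \sqrt{62}}{4}$ ($v{\left(Q \right)} = \sqrt{-4 + \frac{Q}{8 Q}} - 86 = \sqrt{-4 + Q \frac{1}{8 Q}} - 86 = \sqrt{-4 + \frac{1}{8}} - 86 = \sqrt{- \frac{31}{8}} - 86 = \frac{i \sqrt{62}}{4} - 86 = -86 + \frac{i \sqrt{62}}{4}$)
$-6486 - \frac{1}{v{\left(f \right)}} = -6486 - \frac{1}{-86 + \frac{i \sqrt{62}}{4}}$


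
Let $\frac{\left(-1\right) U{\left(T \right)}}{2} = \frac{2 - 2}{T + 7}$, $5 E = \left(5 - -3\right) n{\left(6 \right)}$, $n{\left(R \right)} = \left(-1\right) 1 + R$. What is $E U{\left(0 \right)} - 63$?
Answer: $-63$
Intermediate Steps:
$n{\left(R \right)} = -1 + R$
$E = 8$ ($E = \frac{\left(5 - -3\right) \left(-1 + 6\right)}{5} = \frac{\left(5 + 3\right) 5}{5} = \frac{8 \cdot 5}{5} = \frac{1}{5} \cdot 40 = 8$)
$U{\left(T \right)} = 0$ ($U{\left(T \right)} = - 2 \frac{2 - 2}{T + 7} = - 2 \frac{0}{7 + T} = \left(-2\right) 0 = 0$)
$E U{\left(0 \right)} - 63 = 8 \cdot 0 - 63 = 0 - 63 = -63$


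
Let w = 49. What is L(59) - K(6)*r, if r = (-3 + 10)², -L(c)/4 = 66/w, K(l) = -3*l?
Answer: 42954/49 ≈ 876.61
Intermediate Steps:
L(c) = -264/49
r = 49 (r = 7² = 49)
L(59) - K(6)*r = -264/49 - (-3*6)*49 = -264/49 - (-18)*49 = -264/49 - 1*(-882) = -264/49 + 882 = 42954/49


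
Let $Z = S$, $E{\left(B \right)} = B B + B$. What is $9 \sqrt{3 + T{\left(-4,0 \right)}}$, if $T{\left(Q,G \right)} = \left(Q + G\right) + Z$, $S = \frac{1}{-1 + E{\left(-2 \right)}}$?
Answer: $0$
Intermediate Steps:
$E{\left(B \right)} = B + B^{2}$ ($E{\left(B \right)} = B^{2} + B = B + B^{2}$)
$S = 1$ ($S = \frac{1}{-1 - 2 \left(1 - 2\right)} = \frac{1}{-1 - -2} = \frac{1}{-1 + 2} = 1^{-1} = 1$)
$Z = 1$
$T{\left(Q,G \right)} = 1 + G + Q$ ($T{\left(Q,G \right)} = \left(Q + G\right) + 1 = \left(G + Q\right) + 1 = 1 + G + Q$)
$9 \sqrt{3 + T{\left(-4,0 \right)}} = 9 \sqrt{3 + \left(1 + 0 - 4\right)} = 9 \sqrt{3 - 3} = 9 \sqrt{0} = 9 \cdot 0 = 0$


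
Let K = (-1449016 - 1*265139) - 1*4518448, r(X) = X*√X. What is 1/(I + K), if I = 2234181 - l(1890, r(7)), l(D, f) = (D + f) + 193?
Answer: -4000505/16004040254682 + 7*√7/16004040254682 ≈ -2.4997e-7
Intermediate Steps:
r(X) = X^(3/2)
l(D, f) = 193 + D + f
I = 2232098 - 7*√7 (I = 2234181 - (193 + 1890 + 7^(3/2)) = 2234181 - (193 + 1890 + 7*√7) = 2234181 - (2083 + 7*√7) = 2234181 + (-2083 - 7*√7) = 2232098 - 7*√7 ≈ 2.2321e+6)
K = -6232603 (K = (-1449016 - 265139) - 4518448 = -1714155 - 4518448 = -6232603)
1/(I + K) = 1/((2232098 - 7*√7) - 6232603) = 1/(-4000505 - 7*√7)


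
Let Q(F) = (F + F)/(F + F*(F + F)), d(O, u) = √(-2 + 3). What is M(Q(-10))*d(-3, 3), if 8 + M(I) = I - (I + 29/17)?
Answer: -165/17 ≈ -9.7059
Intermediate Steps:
d(O, u) = 1 (d(O, u) = √1 = 1)
Q(F) = 2*F/(F + 2*F²) (Q(F) = (2*F)/(F + F*(2*F)) = (2*F)/(F + 2*F²) = 2*F/(F + 2*F²))
M(I) = -165/17 (M(I) = -8 + (I - (I + 29/17)) = -8 + (I - (29/17 + I)) = -8 + (I + (-29/17 - I)) = -8 - 29/17 = -165/17)
M(Q(-10))*d(-3, 3) = -165/17*1 = -165/17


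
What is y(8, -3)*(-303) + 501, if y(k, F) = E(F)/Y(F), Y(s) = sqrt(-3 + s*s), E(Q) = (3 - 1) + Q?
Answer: 501 + 101*sqrt(6)/2 ≈ 624.70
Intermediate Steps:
E(Q) = 2 + Q
Y(s) = sqrt(-3 + s**2)
y(k, F) = (2 + F)/sqrt(-3 + F**2) (y(k, F) = (2 + F)/(sqrt(-3 + F**2)) = (2 + F)/sqrt(-3 + F**2))
y(8, -3)*(-303) + 501 = ((2 - 3)/sqrt(-3 + (-3)**2))*(-303) + 501 = (-1/sqrt(-3 + 9))*(-303) + 501 = (-1/sqrt(6))*(-303) + 501 = ((sqrt(6)/6)*(-1))*(-303) + 501 = -sqrt(6)/6*(-303) + 501 = 101*sqrt(6)/2 + 501 = 501 + 101*sqrt(6)/2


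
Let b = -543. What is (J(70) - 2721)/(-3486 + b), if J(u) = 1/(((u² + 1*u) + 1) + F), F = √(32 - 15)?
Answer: 22412715711/33186636632 + √17/99559909896 ≈ 0.67535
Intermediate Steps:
F = √17 ≈ 4.1231
J(u) = 1/(1 + u + √17 + u²) (J(u) = 1/(((u² + 1*u) + 1) + √17) = 1/(((u² + u) + 1) + √17) = 1/(((u + u²) + 1) + √17) = 1/((1 + u + u²) + √17) = 1/(1 + u + √17 + u²))
(J(70) - 2721)/(-3486 + b) = (1/(1 + 70 + √17 + 70²) - 2721)/(-3486 - 543) = (1/(1 + 70 + √17 + 4900) - 2721)/(-4029) = (1/(4971 + √17) - 2721)*(-1/4029) = (-2721 + 1/(4971 + √17))*(-1/4029) = 907/1343 - 1/(4029*(4971 + √17))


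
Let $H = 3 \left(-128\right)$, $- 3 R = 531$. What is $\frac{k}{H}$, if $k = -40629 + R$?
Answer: $\frac{6801}{64} \approx 106.27$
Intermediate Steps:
$R = -177$ ($R = \left(- \frac{1}{3}\right) 531 = -177$)
$k = -40806$ ($k = -40629 - 177 = -40806$)
$H = -384$
$\frac{k}{H} = - \frac{40806}{-384} = \left(-40806\right) \left(- \frac{1}{384}\right) = \frac{6801}{64}$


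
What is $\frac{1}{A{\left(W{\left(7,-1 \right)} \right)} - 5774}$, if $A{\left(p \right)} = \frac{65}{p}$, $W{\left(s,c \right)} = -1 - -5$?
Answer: $- \frac{4}{23031} \approx -0.00017368$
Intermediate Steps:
$W{\left(s,c \right)} = 4$ ($W{\left(s,c \right)} = -1 + 5 = 4$)
$\frac{1}{A{\left(W{\left(7,-1 \right)} \right)} - 5774} = \frac{1}{\frac{65}{4} - 5774} = \frac{1}{- \frac{23031}{4}} = - \frac{4}{23031}$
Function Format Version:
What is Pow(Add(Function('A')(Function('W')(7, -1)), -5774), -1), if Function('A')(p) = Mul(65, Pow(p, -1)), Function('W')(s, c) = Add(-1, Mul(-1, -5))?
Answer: Rational(-4, 23031) ≈ -0.00017368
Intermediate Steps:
Function('W')(s, c) = 4 (Function('W')(s, c) = Add(-1, 5) = 4)
Pow(Add(Function('A')(Function('W')(7, -1)), -5774), -1) = Pow(Add(Mul(65, Pow(4, -1)), -5774), -1) = Pow(Add(Mul(65, Rational(1, 4)), -5774), -1) = Pow(Add(Rational(65, 4), -5774), -1) = Pow(Rational(-23031, 4), -1) = Rational(-4, 23031)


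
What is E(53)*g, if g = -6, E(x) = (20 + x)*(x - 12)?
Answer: -17958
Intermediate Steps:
E(x) = (-12 + x)*(20 + x) (E(x) = (20 + x)*(-12 + x) = (-12 + x)*(20 + x))
E(53)*g = (-240 + 53² + 8*53)*(-6) = (-240 + 2809 + 424)*(-6) = 2993*(-6) = -17958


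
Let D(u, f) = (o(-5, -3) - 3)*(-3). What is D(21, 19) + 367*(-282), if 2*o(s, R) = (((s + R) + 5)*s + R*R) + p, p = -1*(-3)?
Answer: -207051/2 ≈ -1.0353e+5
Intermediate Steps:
p = 3
o(s, R) = 3/2 + R**2/2 + s*(5 + R + s)/2 (o(s, R) = ((((s + R) + 5)*s + R*R) + 3)/2 = ((((R + s) + 5)*s + R**2) + 3)/2 = (((5 + R + s)*s + R**2) + 3)/2 = ((s*(5 + R + s) + R**2) + 3)/2 = ((R**2 + s*(5 + R + s)) + 3)/2 = (3 + R**2 + s*(5 + R + s))/2 = 3/2 + R**2/2 + s*(5 + R + s)/2)
D(u, f) = -63/2 (D(u, f) = ((3/2 + (1/2)*(-3)**2 + (1/2)*(-5)**2 + (5/2)*(-5) + (1/2)*(-3)*(-5)) - 3)*(-3) = ((3/2 + (1/2)*9 + (1/2)*25 - 25/2 + 15/2) - 3)*(-3) = ((3/2 + 9/2 + 25/2 - 25/2 + 15/2) - 3)*(-3) = (27/2 - 3)*(-3) = (21/2)*(-3) = -63/2)
D(21, 19) + 367*(-282) = -63/2 + 367*(-282) = -63/2 - 103494 = -207051/2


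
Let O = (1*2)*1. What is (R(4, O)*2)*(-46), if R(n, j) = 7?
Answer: -644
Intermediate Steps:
O = 2 (O = 2*1 = 2)
(R(4, O)*2)*(-46) = (7*2)*(-46) = 14*(-46) = -644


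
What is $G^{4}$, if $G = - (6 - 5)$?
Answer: $1$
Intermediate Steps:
$G = -1$ ($G = - (6 - 5) = \left(-1\right) 1 = -1$)
$G^{4} = \left(-1\right)^{4} = 1$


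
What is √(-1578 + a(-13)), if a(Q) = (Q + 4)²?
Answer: I*√1497 ≈ 38.691*I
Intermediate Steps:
a(Q) = (4 + Q)²
√(-1578 + a(-13)) = √(-1578 + (4 - 13)²) = √(-1578 + (-9)²) = √(-1578 + 81) = √(-1497) = I*√1497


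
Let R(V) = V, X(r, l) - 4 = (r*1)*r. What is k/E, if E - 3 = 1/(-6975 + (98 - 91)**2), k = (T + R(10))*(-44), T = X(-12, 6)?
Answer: -609488/263 ≈ -2317.4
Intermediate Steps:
X(r, l) = 4 + r**2 (X(r, l) = 4 + (r*1)*r = 4 + r*r = 4 + r**2)
T = 148 (T = 4 + (-12)**2 = 4 + 144 = 148)
k = -6952 (k = (148 + 10)*(-44) = 158*(-44) = -6952)
E = 20777/6926 (E = 3 + 1/(-6975 + (98 - 91)**2) = 3 + 1/(-6975 + 7**2) = 3 + 1/(-6975 + 49) = 3 + 1/(-6926) = 3 - 1/6926 = 20777/6926 ≈ 2.9999)
k/E = -6952/20777/6926 = -6952*6926/20777 = -609488/263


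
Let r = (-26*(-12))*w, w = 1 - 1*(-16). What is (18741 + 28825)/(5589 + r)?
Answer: 47566/10893 ≈ 4.3667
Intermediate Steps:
w = 17 (w = 1 + 16 = 17)
r = 5304 (r = -26*(-12)*17 = 312*17 = 5304)
(18741 + 28825)/(5589 + r) = (18741 + 28825)/(5589 + 5304) = 47566/10893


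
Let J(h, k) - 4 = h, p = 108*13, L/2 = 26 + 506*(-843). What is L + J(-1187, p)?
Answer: -854247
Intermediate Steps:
L = -853064 (L = 2*(26 + 506*(-843)) = 2*(26 - 426558) = 2*(-426532) = -853064)
p = 1404
J(h, k) = 4 + h
L + J(-1187, p) = -853064 + (4 - 1187) = -853064 - 1183 = -854247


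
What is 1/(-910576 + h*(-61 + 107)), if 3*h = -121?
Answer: -3/2737294 ≈ -1.0960e-6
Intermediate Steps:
h = -121/3 (h = (1/3)*(-121) = -121/3 ≈ -40.333)
1/(-910576 + h*(-61 + 107)) = 1/(-910576 - 121*(-61 + 107)/3) = 1/(-910576 - 121/3*46) = 1/(-910576 - 5566/3) = 1/(-2737294/3) = -3/2737294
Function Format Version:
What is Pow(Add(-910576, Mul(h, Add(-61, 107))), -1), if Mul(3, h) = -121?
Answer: Rational(-3, 2737294) ≈ -1.0960e-6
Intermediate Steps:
h = Rational(-121, 3) (h = Mul(Rational(1, 3), -121) = Rational(-121, 3) ≈ -40.333)
Pow(Add(-910576, Mul(h, Add(-61, 107))), -1) = Pow(Add(-910576, Mul(Rational(-121, 3), Add(-61, 107))), -1) = Pow(Add(-910576, Mul(Rational(-121, 3), 46)), -1) = Pow(Add(-910576, Rational(-5566, 3)), -1) = Pow(Rational(-2737294, 3), -1) = Rational(-3, 2737294)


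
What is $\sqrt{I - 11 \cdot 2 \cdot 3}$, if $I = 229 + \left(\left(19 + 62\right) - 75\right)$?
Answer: $13$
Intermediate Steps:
$I = 235$ ($I = 229 + \left(81 - 75\right) = 229 + 6 = 235$)
$\sqrt{I - 11 \cdot 2 \cdot 3} = \sqrt{235 - 11 \cdot 2 \cdot 3} = \sqrt{235 - 66} = \sqrt{169} = 13$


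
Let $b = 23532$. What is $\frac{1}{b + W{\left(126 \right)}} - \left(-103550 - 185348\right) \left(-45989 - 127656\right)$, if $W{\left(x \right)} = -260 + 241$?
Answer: $- \frac{1179545944446729}{23513} \approx -5.0166 \cdot 10^{10}$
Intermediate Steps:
$W{\left(x \right)} = -19$
$\frac{1}{b + W{\left(126 \right)}} - \left(-103550 - 185348\right) \left(-45989 - 127656\right) = \frac{1}{23532 - 19} - \left(-103550 - 185348\right) \left(-45989 - 127656\right) = \frac{1}{23513} - \left(-288898\right) \left(-173645\right) = \frac{1}{23513} - 50165693210 = - \frac{1179545944446729}{23513}$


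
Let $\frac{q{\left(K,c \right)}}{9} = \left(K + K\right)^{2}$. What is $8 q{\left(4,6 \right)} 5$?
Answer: $23040$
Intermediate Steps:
$q{\left(K,c \right)} = 36 K^{2}$ ($q{\left(K,c \right)} = 9 \left(K + K\right)^{2} = 9 \left(2 K\right)^{2} = 9 \cdot 4 K^{2} = 36 K^{2}$)
$8 q{\left(4,6 \right)} 5 = 8 \cdot 36 \cdot 4^{2} \cdot 5 = 8 \cdot 36 \cdot 16 \cdot 5 = 8 \cdot 576 \cdot 5 = 4608 \cdot 5 = 23040$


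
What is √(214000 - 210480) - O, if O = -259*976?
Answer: 252784 + 8*√55 ≈ 2.5284e+5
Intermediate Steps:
O = -252784
√(214000 - 210480) - O = √(214000 - 210480) - 1*(-252784) = √3520 + 252784 = 8*√55 + 252784 = 252784 + 8*√55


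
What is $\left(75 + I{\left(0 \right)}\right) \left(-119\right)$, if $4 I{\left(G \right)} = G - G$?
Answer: $-8925$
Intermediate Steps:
$I{\left(G \right)} = 0$ ($I{\left(G \right)} = \frac{G - G}{4} = \frac{1}{4} \cdot 0 = 0$)
$\left(75 + I{\left(0 \right)}\right) \left(-119\right) = \left(75 + 0\right) \left(-119\right) = 75 \left(-119\right) = -8925$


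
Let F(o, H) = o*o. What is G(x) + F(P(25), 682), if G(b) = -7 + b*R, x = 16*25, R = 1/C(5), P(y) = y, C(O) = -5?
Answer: 538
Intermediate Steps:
F(o, H) = o**2
R = -1/5 (R = 1/(-5) = -1/5 ≈ -0.20000)
x = 400
G(b) = -7 - b/5 (G(b) = -7 + b*(-1/5) = -7 - b/5)
G(x) + F(P(25), 682) = (-7 - 1/5*400) + 25**2 = (-7 - 80) + 625 = -87 + 625 = 538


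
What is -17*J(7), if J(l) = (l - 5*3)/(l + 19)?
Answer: 68/13 ≈ 5.2308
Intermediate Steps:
J(l) = (-15 + l)/(19 + l) (J(l) = (l - 15)/(19 + l) = (-15 + l)/(19 + l))
-17*J(7) = -17*(-15 + 7)/(19 + 7) = -17*(-8)/26 = -17*(-4/13) = 68/13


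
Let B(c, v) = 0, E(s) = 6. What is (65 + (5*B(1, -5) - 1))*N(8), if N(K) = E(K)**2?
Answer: 2304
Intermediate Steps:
N(K) = 36 (N(K) = 6**2 = 36)
(65 + (5*B(1, -5) - 1))*N(8) = (65 + (5*0 - 1))*36 = (65 + (0 - 1))*36 = (65 - 1)*36 = 64*36 = 2304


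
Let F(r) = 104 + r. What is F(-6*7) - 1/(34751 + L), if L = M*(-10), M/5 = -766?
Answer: 4529161/73051 ≈ 62.000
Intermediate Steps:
M = -3830 (M = 5*(-766) = -3830)
L = 38300 (L = -3830*(-10) = 38300)
F(-6*7) - 1/(34751 + L) = (104 - 6*7) - 1/(34751 + 38300) = (104 - 42) - 1/73051 = 62 - 1*1/73051 = 62 - 1/73051 = 4529161/73051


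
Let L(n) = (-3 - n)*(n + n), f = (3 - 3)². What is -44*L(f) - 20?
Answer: -20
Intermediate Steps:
f = 0 (f = 0² = 0)
L(n) = 2*n*(-3 - n) (L(n) = (-3 - n)*(2*n) = 2*n*(-3 - n))
-44*L(f) - 20 = -(-88)*0*(3 + 0) - 20 = -(-88)*0*3 - 20 = -44*0 - 20 = 0 - 20 = -20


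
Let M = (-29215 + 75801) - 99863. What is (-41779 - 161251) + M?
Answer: -256307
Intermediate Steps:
M = -53277 (M = 46586 - 99863 = -53277)
(-41779 - 161251) + M = (-41779 - 161251) - 53277 = -203030 - 53277 = -256307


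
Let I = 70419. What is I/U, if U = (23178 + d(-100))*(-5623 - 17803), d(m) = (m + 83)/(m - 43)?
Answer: -774609/5972676742 ≈ -0.00012969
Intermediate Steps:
d(m) = (83 + m)/(-43 + m)
U = -5972676742/11 (U = (23178 + (83 - 100)/(-43 - 100))*(-5623 - 17803) = (23178 - 17/(-143))*(-23426) = (23178 - 1/143*(-17))*(-23426) = (23178 + 17/143)*(-23426) = (3314471/143)*(-23426) = -5972676742/11 ≈ -5.4297e+8)
I/U = 70419/(-5972676742/11) = 70419*(-11/5972676742) = -774609/5972676742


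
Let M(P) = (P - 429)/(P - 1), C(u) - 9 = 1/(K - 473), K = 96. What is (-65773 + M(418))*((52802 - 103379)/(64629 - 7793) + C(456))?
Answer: -91628550166258/171829437 ≈ -5.3325e+5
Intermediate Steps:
C(u) = 3392/377 (C(u) = 9 + 1/(96 - 473) = 9 + 1/(-377) = 9 - 1/377 = 3392/377)
M(P) = (-429 + P)/(-1 + P)
(-65773 + M(418))*((52802 - 103379)/(64629 - 7793) + C(456)) = (-65773 + (-429 + 418)/(-1 + 418))*((52802 - 103379)/(64629 - 7793) + 3392/377) = (-65773 - 11/417)*(-50577/56836 + 3392/377) = -27427352/417*13363091/1648244 = -91628550166258/171829437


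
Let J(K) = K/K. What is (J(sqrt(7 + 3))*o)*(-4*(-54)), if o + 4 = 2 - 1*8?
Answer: -2160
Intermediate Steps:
J(K) = 1
o = -10 (o = -4 + (2 - 1*8) = -4 + (2 - 8) = -4 - 6 = -10)
(J(sqrt(7 + 3))*o)*(-4*(-54)) = (1*(-10))*(-4*(-54)) = -10*216 = -2160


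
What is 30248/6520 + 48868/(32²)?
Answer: 10924791/208640 ≈ 52.362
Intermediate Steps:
30248/6520 + 48868/(32²) = 30248*(1/6520) + 48868/1024 = 3781/815 + 48868*(1/1024) = 3781/815 + 12217/256 = 10924791/208640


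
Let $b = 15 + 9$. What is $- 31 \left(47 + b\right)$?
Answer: $-2201$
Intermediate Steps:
$b = 24$
$- 31 \left(47 + b\right) = - 31 \left(47 + 24\right) = \left(-31\right) 71 = -2201$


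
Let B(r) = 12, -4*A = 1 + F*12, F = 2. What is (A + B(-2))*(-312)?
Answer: -1794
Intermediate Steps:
A = -25/4 (A = -(1 + 2*12)/4 = -(1 + 24)/4 = -¼*25 = -25/4 ≈ -6.2500)
(A + B(-2))*(-312) = (-25/4 + 12)*(-312) = (23/4)*(-312) = -1794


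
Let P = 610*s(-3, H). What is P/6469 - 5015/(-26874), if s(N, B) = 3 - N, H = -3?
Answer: 130800875/173847906 ≈ 0.75239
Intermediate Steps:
P = 3660 (P = 610*(3 - 1*(-3)) = 610*(3 + 3) = 610*6 = 3660)
P/6469 - 5015/(-26874) = 3660/6469 - 5015/(-26874) = 3660*(1/6469) - 5015*(-1/26874) = 3660/6469 + 5015/26874 = 130800875/173847906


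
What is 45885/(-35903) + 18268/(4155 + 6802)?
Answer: 951019/2443411 ≈ 0.38922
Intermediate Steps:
45885/(-35903) + 18268/(4155 + 6802) = 45885*(-1/35903) + 18268/10957 = -285/223 + 18268*(1/10957) = -285/223 + 18268/10957 = 951019/2443411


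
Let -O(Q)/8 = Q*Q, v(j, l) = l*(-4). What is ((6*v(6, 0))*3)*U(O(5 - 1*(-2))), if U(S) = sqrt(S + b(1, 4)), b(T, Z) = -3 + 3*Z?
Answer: 0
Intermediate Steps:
v(j, l) = -4*l
O(Q) = -8*Q**2 (O(Q) = -8*Q*Q = -8*Q**2)
U(S) = sqrt(9 + S) (U(S) = sqrt(S + (-3 + 3*4)) = sqrt(S + (-3 + 12)) = sqrt(S + 9) = sqrt(9 + S))
((6*v(6, 0))*3)*U(O(5 - 1*(-2))) = ((6*(-4*0))*3)*sqrt(9 - 8*(5 - 1*(-2))**2) = ((6*0)*3)*sqrt(9 - 8*(5 + 2)**2) = (0*3)*sqrt(9 - 8*7**2) = 0*sqrt(9 - 8*49) = 0*sqrt(9 - 392) = 0*sqrt(-383) = 0*(I*sqrt(383)) = 0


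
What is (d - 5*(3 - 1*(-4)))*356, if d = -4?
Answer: -13884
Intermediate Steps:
(d - 5*(3 - 1*(-4)))*356 = (-4 - 5*(3 - 1*(-4)))*356 = (-4 - 5*(3 + 4))*356 = (-4 - 5*7)*356 = (-4 - 35)*356 = -39*356 = -13884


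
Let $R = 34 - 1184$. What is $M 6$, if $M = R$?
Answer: $-6900$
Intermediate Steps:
$R = -1150$ ($R = 34 - 1184 = -1150$)
$M = -1150$
$M 6 = \left(-1150\right) 6 = -6900$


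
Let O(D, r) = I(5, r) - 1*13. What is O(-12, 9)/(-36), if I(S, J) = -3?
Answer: 4/9 ≈ 0.44444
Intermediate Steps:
O(D, r) = -16 (O(D, r) = -3 - 1*13 = -3 - 13 = -16)
O(-12, 9)/(-36) = -16/(-36) = -1/36*(-16) = 4/9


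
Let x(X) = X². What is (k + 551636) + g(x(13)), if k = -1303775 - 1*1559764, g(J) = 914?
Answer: -2310989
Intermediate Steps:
k = -2863539 (k = -1303775 - 1559764 = -2863539)
(k + 551636) + g(x(13)) = (-2863539 + 551636) + 914 = -2311903 + 914 = -2310989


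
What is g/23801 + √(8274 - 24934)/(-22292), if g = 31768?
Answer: 31768/23801 - 7*I*√85/11146 ≈ 1.3347 - 0.0057901*I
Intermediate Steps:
g/23801 + √(8274 - 24934)/(-22292) = 31768/23801 + √(8274 - 24934)/(-22292) = 31768*(1/23801) + √(-16660)*(-1/22292) = 31768/23801 + (14*I*√85)*(-1/22292) = 31768/23801 - 7*I*√85/11146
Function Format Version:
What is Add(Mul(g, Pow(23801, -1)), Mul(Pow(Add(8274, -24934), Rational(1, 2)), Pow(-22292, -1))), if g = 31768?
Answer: Add(Rational(31768, 23801), Mul(Rational(-7, 11146), I, Pow(85, Rational(1, 2)))) ≈ Add(1.3347, Mul(-0.0057901, I))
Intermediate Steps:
Add(Mul(g, Pow(23801, -1)), Mul(Pow(Add(8274, -24934), Rational(1, 2)), Pow(-22292, -1))) = Add(Mul(31768, Pow(23801, -1)), Mul(Pow(Add(8274, -24934), Rational(1, 2)), Pow(-22292, -1))) = Add(Mul(31768, Rational(1, 23801)), Mul(Pow(-16660, Rational(1, 2)), Rational(-1, 22292))) = Add(Rational(31768, 23801), Mul(Mul(14, I, Pow(85, Rational(1, 2))), Rational(-1, 22292))) = Add(Rational(31768, 23801), Mul(Rational(-7, 11146), I, Pow(85, Rational(1, 2))))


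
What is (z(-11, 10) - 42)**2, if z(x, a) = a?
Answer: 1024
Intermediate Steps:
(z(-11, 10) - 42)**2 = (10 - 42)**2 = (-32)**2 = 1024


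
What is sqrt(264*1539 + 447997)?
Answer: sqrt(854293) ≈ 924.28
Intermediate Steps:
sqrt(264*1539 + 447997) = sqrt(406296 + 447997) = sqrt(854293)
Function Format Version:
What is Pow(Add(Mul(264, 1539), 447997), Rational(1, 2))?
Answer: Pow(854293, Rational(1, 2)) ≈ 924.28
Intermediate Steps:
Pow(Add(Mul(264, 1539), 447997), Rational(1, 2)) = Pow(Add(406296, 447997), Rational(1, 2)) = Pow(854293, Rational(1, 2))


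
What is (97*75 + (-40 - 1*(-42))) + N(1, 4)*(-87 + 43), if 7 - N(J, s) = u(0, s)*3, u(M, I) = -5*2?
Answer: 5649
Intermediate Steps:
u(M, I) = -10
N(J, s) = 37 (N(J, s) = 7 - (-10)*3 = 7 - 1*(-30) = 7 + 30 = 37)
(97*75 + (-40 - 1*(-42))) + N(1, 4)*(-87 + 43) = (97*75 + (-40 - 1*(-42))) + 37*(-87 + 43) = (7275 + (-40 + 42)) + 37*(-44) = (7275 + 2) - 1628 = 7277 - 1628 = 5649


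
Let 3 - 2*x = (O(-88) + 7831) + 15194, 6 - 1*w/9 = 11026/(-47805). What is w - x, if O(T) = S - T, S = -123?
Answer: 368084981/31870 ≈ 11550.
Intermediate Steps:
O(T) = -123 - T
w = 893568/15935 (w = 54 - 99234/(-47805) = 54 - 99234*(-1)/47805 = 54 - 9*(-11026/47805) = 54 + 33078/15935 = 893568/15935 ≈ 56.076)
x = -22987/2 (x = 3/2 - (((-123 - 1*(-88)) + 7831) + 15194)/2 = 3/2 - (((-123 + 88) + 7831) + 15194)/2 = 3/2 - ((-35 + 7831) + 15194)/2 = 3/2 - (7796 + 15194)/2 = 3/2 - 1/2*22990 = 3/2 - 11495 = -22987/2 ≈ -11494.)
w - x = 893568/15935 - 1*(-22987/2) = 893568/15935 + 22987/2 = 368084981/31870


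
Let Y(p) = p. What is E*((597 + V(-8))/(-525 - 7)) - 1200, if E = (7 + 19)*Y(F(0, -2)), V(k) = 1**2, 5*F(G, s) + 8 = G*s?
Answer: -766904/665 ≈ -1153.2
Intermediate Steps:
F(G, s) = -8/5 + G*s/5 (F(G, s) = -8/5 + (G*s)/5 = -8/5 + G*s/5)
V(k) = 1
E = -208/5 (E = (7 + 19)*(-8/5 + (1/5)*0*(-2)) = 26*(-8/5 + 0) = 26*(-8/5) = -208/5 ≈ -41.600)
E*((597 + V(-8))/(-525 - 7)) - 1200 = -208*(597 + 1)/(5*(-525 - 7)) - 1200 = -124384/(5*(-532)) - 1200 = -124384*(-1)/(5*532) - 1200 = -208/5*(-299/266) - 1200 = 31096/665 - 1200 = -766904/665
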